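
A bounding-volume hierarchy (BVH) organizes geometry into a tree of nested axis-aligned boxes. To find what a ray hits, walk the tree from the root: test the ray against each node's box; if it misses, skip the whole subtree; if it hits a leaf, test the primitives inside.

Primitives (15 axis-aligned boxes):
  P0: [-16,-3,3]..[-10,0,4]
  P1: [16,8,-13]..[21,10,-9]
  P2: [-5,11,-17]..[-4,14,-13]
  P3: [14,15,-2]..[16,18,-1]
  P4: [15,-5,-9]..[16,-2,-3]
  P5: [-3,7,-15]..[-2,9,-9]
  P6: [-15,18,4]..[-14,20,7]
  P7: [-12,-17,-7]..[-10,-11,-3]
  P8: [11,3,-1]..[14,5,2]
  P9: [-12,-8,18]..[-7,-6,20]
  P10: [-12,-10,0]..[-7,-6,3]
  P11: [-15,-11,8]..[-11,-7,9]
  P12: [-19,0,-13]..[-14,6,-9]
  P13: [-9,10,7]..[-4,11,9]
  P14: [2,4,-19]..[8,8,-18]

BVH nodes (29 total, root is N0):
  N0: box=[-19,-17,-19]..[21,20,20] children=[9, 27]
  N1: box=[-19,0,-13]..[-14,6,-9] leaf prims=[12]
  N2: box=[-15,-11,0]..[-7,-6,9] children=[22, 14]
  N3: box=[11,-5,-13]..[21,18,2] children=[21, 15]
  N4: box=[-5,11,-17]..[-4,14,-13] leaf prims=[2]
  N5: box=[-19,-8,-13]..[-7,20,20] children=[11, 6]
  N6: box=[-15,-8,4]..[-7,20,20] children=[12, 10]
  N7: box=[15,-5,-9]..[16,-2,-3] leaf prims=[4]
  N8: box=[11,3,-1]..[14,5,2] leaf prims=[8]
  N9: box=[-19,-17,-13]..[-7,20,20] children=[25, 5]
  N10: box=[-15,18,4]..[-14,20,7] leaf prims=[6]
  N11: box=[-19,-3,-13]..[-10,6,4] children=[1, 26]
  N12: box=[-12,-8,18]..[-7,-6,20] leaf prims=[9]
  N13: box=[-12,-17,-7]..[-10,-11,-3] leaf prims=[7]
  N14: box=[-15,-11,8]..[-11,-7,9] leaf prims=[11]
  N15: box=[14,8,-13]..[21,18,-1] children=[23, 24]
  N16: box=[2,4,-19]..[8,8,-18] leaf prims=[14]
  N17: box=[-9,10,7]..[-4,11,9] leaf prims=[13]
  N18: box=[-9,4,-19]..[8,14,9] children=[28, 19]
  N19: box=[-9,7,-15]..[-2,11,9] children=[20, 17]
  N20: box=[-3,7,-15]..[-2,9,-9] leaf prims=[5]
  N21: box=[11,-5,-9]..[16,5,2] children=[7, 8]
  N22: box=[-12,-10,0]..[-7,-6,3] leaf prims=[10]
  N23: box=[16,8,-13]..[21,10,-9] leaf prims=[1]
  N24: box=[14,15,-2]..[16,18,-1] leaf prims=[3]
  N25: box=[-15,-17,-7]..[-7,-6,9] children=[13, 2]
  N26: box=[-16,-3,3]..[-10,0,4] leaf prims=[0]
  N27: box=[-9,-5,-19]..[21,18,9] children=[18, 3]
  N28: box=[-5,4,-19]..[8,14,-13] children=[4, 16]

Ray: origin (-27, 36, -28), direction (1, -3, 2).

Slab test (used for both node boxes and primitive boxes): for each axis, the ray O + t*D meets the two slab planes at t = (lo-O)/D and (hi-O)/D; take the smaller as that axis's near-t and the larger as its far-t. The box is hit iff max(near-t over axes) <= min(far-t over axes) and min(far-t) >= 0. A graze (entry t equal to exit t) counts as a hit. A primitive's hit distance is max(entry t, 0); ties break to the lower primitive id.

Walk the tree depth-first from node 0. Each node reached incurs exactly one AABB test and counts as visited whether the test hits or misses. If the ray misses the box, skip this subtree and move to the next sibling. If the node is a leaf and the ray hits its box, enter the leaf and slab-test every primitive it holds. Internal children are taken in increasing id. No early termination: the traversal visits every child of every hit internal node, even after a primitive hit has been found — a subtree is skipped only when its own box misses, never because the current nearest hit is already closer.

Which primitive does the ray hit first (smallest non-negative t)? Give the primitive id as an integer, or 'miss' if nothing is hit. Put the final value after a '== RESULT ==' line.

Trace the traversal:
N0 x:[8,48] y:[16/3,53/3] z:[9/2,24] -> hit [8,53/3], descend [9, 27]
  N9 x:[8,20] y:[16/3,53/3] z:[15/2,24] -> hit [8,53/3], descend [5, 25]
    N5 x:[8,20] y:[16/3,44/3] z:[15/2,24] -> hit [8,44/3], descend [6, 11]
      N6 x:[12,20] y:[16/3,44/3] z:[16,24] -> miss, prune
      N11 x:[8,17] y:[10,13] z:[15/2,16] -> hit [10,13], descend [1, 26]
        N1 x:[8,13] y:[10,12] z:[15/2,19/2] -> miss, prune
        N26 x:[11,17] y:[12,13] z:[31/2,16] -> miss, prune
    N25 x:[12,20] y:[14,53/3] z:[21/2,37/2] -> hit [14,53/3], descend [2, 13]
      N2 x:[12,20] y:[14,47/3] z:[14,37/2] -> hit [14,47/3], descend [14, 22]
        N14 x:[12,16] y:[43/3,47/3] z:[18,37/2] -> miss, prune
        N22 x:[15,20] y:[14,46/3] z:[14,31/2] -> hit [15,46/3] leaf, test {P10@t=15}
      N13 x:[15,17] y:[47/3,53/3] z:[21/2,25/2] -> miss, prune
  N27 x:[18,48] y:[6,41/3] z:[9/2,37/2] -> miss, prune

13 AABB tests over nodes [0, 9, 5, 6, 11, 1, 26, 25, 2, 14, 22, 13, 27]; 1 leaf entered; closest P10.

== RESULT ==
10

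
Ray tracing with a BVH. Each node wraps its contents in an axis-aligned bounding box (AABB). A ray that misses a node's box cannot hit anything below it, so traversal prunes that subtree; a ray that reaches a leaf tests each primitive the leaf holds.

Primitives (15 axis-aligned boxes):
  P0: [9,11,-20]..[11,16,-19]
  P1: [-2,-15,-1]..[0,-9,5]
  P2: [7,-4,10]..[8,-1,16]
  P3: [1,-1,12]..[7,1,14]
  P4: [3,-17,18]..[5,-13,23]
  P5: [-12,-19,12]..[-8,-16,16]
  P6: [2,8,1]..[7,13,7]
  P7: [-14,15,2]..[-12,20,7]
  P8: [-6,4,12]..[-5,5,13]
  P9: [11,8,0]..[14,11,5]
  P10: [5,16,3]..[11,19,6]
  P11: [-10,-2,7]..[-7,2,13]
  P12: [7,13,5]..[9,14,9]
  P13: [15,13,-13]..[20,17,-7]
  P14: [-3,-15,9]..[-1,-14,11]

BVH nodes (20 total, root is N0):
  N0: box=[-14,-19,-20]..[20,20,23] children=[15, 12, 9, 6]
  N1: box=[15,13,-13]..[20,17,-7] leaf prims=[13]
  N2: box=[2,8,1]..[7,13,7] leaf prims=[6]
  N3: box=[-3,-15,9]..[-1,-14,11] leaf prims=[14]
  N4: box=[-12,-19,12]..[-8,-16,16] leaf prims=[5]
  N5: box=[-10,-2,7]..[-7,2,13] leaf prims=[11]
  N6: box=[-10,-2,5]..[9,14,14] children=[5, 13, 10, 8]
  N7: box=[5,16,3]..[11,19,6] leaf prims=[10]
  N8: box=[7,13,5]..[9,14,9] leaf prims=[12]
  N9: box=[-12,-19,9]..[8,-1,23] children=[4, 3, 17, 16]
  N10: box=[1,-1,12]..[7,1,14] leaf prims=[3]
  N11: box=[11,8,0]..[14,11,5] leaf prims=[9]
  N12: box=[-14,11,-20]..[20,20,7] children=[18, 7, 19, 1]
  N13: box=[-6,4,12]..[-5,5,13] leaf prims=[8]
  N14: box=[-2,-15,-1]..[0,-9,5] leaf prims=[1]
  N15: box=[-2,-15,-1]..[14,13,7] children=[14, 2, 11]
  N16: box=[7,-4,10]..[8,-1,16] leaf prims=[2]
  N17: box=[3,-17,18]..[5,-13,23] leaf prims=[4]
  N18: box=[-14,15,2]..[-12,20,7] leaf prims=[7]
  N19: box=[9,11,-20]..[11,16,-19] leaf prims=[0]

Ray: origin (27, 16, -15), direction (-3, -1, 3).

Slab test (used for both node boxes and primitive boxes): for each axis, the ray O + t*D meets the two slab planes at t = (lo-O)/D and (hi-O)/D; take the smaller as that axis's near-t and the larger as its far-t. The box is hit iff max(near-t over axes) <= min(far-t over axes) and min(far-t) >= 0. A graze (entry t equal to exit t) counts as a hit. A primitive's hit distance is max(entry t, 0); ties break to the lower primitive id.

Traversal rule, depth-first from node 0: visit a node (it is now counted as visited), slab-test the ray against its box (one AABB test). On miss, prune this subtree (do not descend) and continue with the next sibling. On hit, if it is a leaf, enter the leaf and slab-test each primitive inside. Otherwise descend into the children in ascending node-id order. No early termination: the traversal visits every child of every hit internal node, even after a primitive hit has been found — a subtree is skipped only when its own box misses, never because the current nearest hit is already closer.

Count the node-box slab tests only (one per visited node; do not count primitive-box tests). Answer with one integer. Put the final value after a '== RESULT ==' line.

Traverse from the root:
N0 x:[7/3,41/3] y:[-4,35] z:[-5/3,38/3] -> hit [7/3,38/3], descend [6, 9, 12, 15]
  N6 x:[6,37/3] y:[2,18] z:[20/3,29/3] -> hit [20/3,29/3], descend [5, 8, 10, 13]
    N5 x:[34/3,37/3] y:[14,18] z:[22/3,28/3] -> miss, prune
    N8 x:[6,20/3] y:[2,3] z:[20/3,8] -> miss, prune
    N10 x:[20/3,26/3] y:[15,17] z:[9,29/3] -> miss, prune
    N13 x:[32/3,11] y:[11,12] z:[9,28/3] -> miss, prune
  N9 x:[19/3,13] y:[17,35] z:[8,38/3] -> miss, prune
  N12 x:[7/3,41/3] y:[-4,5] z:[-5/3,22/3] -> hit [7/3,5], descend [1, 7, 18, 19]
    N1 x:[7/3,4] y:[-1,3] z:[2/3,8/3] -> hit [7/3,8/3] leaf, test {P13@t=7/3}
    N7 x:[16/3,22/3] y:[-3,0] z:[6,7] -> miss, prune
    N18 x:[13,41/3] y:[-4,1] z:[17/3,22/3] -> miss, prune
    N19 x:[16/3,6] y:[0,5] z:[-5/3,-4/3] -> miss, prune
  N15 x:[13/3,29/3] y:[3,31] z:[14/3,22/3] -> hit [14/3,22/3], descend [2, 11, 14]
    N2 x:[20/3,25/3] y:[3,8] z:[16/3,22/3] -> hit [20/3,22/3] leaf, test {P6@t=20/3}
    N11 x:[13/3,16/3] y:[5,8] z:[5,20/3] -> hit [5,16/3] leaf, test {P9@t=5}
    N14 x:[9,29/3] y:[25,31] z:[14/3,20/3] -> miss, prune

order=[0, 6, 5, 8, 10, 13, 9, 12, 1, 7, 18, 19, 15, 2, 11, 14]  |boxes|=16  |leaves|=3  hit=P13

== RESULT ==
16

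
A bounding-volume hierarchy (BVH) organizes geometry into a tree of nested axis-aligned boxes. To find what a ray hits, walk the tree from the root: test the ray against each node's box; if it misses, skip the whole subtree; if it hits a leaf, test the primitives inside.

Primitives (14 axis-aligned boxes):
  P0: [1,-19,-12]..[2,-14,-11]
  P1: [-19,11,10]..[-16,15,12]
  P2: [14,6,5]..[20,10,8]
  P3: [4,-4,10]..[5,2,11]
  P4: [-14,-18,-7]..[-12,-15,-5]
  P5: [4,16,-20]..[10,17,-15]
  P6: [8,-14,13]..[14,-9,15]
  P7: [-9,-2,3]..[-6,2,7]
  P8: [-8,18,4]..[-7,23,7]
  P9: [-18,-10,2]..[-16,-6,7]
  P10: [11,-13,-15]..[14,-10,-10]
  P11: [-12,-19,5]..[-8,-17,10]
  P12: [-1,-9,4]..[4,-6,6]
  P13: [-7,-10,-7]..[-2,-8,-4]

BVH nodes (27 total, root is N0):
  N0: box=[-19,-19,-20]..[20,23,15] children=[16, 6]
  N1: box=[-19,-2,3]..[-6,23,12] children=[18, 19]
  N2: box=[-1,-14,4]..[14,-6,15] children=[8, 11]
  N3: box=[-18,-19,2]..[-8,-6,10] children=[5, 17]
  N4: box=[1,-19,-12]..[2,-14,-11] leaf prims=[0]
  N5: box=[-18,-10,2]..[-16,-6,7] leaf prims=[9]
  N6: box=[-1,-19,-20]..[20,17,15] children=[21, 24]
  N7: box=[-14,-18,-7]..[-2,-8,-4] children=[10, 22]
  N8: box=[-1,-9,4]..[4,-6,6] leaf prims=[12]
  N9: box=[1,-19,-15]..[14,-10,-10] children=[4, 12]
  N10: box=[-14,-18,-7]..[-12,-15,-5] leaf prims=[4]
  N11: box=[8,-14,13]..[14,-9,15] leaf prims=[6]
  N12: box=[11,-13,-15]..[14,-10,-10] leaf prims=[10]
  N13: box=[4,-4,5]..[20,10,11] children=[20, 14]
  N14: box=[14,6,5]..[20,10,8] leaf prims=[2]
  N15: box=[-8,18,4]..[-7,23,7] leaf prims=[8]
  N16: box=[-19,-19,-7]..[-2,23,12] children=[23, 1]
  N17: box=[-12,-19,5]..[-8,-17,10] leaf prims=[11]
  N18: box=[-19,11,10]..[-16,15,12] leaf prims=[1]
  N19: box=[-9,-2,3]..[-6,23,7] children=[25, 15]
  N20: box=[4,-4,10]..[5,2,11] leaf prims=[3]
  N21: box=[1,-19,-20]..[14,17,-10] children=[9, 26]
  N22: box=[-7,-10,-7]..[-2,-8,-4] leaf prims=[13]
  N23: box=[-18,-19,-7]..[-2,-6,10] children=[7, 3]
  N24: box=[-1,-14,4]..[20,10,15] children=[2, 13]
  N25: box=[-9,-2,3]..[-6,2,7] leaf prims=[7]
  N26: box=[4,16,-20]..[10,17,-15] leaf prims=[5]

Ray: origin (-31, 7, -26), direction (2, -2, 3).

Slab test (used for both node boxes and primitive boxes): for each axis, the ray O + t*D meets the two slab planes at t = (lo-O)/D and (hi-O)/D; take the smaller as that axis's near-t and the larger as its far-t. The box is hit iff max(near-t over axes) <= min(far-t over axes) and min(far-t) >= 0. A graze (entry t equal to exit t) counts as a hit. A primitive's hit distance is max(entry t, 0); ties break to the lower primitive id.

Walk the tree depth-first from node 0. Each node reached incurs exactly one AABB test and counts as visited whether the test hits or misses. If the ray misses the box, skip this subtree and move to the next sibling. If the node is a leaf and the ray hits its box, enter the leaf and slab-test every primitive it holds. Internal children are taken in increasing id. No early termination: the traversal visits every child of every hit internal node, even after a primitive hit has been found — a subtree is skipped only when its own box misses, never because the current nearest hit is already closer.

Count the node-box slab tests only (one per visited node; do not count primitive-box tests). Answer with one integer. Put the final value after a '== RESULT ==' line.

Walk:
N0 x:[6,51/2] y:[-8,13] z:[2,41/3] -> hit [6,13], descend [6, 16]
  N6 x:[15,51/2] y:[-5,13] z:[2,41/3] -> miss, prune
  N16 x:[6,29/2] y:[-8,13] z:[19/3,38/3] -> hit [19/3,38/3], descend [1, 23]
    N1 x:[6,25/2] y:[-8,9/2] z:[29/3,38/3] -> miss, prune
    N23 x:[13/2,29/2] y:[13/2,13] z:[19/3,12] -> hit [13/2,12], descend [3, 7]
      N3 x:[13/2,23/2] y:[13/2,13] z:[28/3,12] -> hit [28/3,23/2], descend [5, 17]
        N5 x:[13/2,15/2] y:[13/2,17/2] z:[28/3,11] -> miss, prune
        N17 x:[19/2,23/2] y:[12,13] z:[31/3,12] -> miss, prune
      N7 x:[17/2,29/2] y:[15/2,25/2] z:[19/3,22/3] -> miss, prune

Summary -> nodes [0, 6, 16, 1, 23, 3, 5, 17, 7]; box-tests=9; leaf-entries=0; first=miss

== RESULT ==
9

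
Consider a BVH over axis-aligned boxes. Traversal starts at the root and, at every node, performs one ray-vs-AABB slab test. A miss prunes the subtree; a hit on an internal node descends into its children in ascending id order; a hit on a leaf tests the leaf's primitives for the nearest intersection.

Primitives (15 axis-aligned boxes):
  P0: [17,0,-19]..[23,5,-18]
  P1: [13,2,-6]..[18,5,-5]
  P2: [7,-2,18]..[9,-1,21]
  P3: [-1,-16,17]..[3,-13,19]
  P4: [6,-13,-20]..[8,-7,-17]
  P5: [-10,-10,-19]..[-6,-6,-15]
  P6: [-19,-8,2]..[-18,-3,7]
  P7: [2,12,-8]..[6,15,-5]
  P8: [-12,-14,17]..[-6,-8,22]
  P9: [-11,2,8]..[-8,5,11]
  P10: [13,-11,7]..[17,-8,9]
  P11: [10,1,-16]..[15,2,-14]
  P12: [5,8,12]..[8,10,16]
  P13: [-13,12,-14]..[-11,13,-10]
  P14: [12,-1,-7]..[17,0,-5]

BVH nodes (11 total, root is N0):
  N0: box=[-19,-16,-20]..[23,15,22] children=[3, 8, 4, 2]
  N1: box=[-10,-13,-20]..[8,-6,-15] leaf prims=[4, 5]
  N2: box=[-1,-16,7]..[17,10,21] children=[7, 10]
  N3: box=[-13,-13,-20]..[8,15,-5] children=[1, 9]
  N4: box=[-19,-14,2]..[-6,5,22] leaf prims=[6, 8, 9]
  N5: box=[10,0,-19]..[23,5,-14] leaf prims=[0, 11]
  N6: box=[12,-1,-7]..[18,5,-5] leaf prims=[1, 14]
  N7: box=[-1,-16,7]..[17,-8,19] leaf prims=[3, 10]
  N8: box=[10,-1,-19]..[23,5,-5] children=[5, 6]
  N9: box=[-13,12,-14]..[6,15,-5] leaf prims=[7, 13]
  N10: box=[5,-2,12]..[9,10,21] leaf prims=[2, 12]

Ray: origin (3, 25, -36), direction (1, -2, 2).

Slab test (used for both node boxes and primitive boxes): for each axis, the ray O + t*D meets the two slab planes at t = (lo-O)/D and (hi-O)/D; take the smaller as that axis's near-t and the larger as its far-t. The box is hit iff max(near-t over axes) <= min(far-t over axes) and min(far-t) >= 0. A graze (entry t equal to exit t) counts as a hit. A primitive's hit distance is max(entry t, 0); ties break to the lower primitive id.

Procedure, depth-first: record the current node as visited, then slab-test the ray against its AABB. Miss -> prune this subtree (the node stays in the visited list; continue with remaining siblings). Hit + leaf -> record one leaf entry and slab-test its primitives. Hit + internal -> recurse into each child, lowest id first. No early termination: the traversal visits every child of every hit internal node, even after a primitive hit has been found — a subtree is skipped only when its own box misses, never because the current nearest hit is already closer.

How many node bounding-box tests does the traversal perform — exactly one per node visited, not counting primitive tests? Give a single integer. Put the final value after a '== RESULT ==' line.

Walk:
N0 x:[-22,20] y:[5,41/2] z:[8,29] -> hit [8,20], descend [2, 3, 4, 8]
  N2 x:[-4,14] y:[15/2,41/2] z:[43/2,57/2] -> miss, prune
  N3 x:[-16,5] y:[5,19] z:[8,31/2] -> miss, prune
  N4 x:[-22,-9] y:[10,39/2] z:[19,29] -> miss, prune
  N8 x:[7,20] y:[10,13] z:[17/2,31/2] -> hit [10,13], descend [5, 6]
    N5 x:[7,20] y:[10,25/2] z:[17/2,11] -> hit [10,11] leaf, test {P0(miss), P11(miss)}
    N6 x:[9,15] y:[10,13] z:[29/2,31/2] -> miss, prune

Summary -> nodes [0, 2, 3, 4, 8, 5, 6]; box-tests=7; leaf-entries=1; first=miss

== RESULT ==
7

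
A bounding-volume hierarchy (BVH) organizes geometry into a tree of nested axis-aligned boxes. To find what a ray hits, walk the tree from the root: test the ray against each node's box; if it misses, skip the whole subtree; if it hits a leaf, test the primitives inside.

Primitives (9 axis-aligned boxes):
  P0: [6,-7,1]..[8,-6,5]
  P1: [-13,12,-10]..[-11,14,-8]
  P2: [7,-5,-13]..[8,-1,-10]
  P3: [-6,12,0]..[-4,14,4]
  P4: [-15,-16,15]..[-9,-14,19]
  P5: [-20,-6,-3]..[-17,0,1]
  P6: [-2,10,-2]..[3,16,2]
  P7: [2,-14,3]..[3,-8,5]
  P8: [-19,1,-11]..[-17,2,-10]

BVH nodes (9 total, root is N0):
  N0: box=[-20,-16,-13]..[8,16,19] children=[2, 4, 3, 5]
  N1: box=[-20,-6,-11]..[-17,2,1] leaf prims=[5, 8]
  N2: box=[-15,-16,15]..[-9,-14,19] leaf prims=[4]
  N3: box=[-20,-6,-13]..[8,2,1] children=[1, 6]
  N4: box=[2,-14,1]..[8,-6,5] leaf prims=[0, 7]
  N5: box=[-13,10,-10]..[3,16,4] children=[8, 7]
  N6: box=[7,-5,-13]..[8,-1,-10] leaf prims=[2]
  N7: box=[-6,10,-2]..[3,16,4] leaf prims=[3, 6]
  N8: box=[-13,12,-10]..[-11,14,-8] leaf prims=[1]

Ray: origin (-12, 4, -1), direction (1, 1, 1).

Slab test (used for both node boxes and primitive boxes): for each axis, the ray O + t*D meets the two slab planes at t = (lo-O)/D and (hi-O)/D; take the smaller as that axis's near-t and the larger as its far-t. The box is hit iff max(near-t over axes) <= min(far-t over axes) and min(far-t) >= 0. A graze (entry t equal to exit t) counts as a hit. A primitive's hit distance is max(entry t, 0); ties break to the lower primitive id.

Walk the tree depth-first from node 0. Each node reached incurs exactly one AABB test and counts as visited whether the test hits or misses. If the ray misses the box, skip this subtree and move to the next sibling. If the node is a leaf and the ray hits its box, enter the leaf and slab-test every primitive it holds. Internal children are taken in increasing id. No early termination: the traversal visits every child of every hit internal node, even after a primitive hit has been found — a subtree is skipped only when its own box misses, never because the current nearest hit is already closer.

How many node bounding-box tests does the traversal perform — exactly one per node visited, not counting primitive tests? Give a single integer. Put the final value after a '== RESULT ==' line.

Traverse from the root:
N0 x:[-8,20] y:[-20,12] z:[-12,20] -> hit [-8,12], descend [2, 3, 4, 5]
  N2 x:[-3,3] y:[-20,-18] z:[16,20] -> miss, prune
  N3 x:[-8,20] y:[-10,-2] z:[-12,2] -> miss, prune
  N4 x:[14,20] y:[-18,-10] z:[2,6] -> miss, prune
  N5 x:[-1,15] y:[6,12] z:[-9,5] -> miss, prune

order=[0, 2, 3, 4, 5]  |boxes|=5  |leaves|=0  hit=miss

== RESULT ==
5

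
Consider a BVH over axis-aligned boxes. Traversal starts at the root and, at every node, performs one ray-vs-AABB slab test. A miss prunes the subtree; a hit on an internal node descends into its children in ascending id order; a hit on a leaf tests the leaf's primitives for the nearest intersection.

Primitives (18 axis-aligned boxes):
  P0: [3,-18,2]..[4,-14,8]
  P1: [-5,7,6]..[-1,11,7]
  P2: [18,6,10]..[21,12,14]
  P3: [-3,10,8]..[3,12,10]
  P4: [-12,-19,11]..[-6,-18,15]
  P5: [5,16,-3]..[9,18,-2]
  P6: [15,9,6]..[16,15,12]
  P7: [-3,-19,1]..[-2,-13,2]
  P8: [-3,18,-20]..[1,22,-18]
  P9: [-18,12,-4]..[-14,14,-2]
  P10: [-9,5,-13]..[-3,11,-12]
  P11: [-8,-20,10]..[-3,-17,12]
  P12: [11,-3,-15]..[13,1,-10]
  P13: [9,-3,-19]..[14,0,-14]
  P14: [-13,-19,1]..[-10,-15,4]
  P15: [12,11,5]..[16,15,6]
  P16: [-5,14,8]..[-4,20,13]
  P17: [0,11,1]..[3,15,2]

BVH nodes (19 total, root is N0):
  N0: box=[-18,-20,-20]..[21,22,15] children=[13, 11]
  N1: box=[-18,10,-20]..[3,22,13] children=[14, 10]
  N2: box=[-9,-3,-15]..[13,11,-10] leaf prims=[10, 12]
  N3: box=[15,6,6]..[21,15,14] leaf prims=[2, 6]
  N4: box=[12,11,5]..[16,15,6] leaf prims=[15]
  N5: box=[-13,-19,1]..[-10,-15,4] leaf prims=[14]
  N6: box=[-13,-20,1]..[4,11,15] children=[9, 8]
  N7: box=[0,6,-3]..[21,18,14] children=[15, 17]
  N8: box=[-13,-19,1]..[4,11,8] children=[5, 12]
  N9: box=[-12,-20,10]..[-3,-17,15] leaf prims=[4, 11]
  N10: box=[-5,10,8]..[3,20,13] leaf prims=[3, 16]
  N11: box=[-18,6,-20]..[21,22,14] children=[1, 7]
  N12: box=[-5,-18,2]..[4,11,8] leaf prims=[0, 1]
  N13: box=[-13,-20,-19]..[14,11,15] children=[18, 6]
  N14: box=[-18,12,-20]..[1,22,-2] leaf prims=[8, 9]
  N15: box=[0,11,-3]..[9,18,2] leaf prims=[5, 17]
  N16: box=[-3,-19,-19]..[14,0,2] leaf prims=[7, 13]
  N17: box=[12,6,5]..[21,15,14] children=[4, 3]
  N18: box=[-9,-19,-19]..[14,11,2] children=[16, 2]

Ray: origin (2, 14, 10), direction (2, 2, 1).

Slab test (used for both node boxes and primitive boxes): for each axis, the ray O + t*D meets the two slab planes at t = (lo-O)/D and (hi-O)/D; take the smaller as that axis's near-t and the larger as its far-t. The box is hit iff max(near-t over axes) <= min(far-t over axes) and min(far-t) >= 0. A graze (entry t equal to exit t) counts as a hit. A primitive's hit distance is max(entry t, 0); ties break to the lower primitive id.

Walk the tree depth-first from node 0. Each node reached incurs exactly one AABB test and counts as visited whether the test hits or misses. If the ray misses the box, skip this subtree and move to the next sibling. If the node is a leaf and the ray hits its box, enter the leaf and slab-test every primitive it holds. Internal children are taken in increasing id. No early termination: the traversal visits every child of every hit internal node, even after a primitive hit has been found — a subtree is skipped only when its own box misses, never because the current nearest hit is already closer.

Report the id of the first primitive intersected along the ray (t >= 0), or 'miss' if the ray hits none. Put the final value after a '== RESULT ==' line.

Trace the traversal:
N0 x:[-10,19/2] y:[-17,4] z:[-30,5] -> hit [-10,4], descend [11, 13]
  N11 x:[-10,19/2] y:[-4,4] z:[-30,4] -> hit [-4,4], descend [1, 7]
    N1 x:[-10,1/2] y:[-2,4] z:[-30,3] -> hit [-2,1/2], descend [10, 14]
      N10 x:[-7/2,1/2] y:[-2,3] z:[-2,3] -> hit [-2,1/2] leaf, test {P3(miss), P16(miss)}
      N14 x:[-10,-1/2] y:[-1,4] z:[-30,-12] -> miss, prune
    N7 x:[-1,19/2] y:[-4,2] z:[-13,4] -> hit [-1,2], descend [15, 17]
      N15 x:[-1,7/2] y:[-3/2,2] z:[-13,-8] -> miss, prune
      N17 x:[5,19/2] y:[-4,1/2] z:[-5,4] -> miss, prune
  N13 x:[-15/2,6] y:[-17,-3/2] z:[-29,5] -> miss, prune

order=[0, 11, 1, 10, 14, 7, 15, 17, 13]  |boxes|=9  |leaves|=1  hit=miss

== RESULT ==
miss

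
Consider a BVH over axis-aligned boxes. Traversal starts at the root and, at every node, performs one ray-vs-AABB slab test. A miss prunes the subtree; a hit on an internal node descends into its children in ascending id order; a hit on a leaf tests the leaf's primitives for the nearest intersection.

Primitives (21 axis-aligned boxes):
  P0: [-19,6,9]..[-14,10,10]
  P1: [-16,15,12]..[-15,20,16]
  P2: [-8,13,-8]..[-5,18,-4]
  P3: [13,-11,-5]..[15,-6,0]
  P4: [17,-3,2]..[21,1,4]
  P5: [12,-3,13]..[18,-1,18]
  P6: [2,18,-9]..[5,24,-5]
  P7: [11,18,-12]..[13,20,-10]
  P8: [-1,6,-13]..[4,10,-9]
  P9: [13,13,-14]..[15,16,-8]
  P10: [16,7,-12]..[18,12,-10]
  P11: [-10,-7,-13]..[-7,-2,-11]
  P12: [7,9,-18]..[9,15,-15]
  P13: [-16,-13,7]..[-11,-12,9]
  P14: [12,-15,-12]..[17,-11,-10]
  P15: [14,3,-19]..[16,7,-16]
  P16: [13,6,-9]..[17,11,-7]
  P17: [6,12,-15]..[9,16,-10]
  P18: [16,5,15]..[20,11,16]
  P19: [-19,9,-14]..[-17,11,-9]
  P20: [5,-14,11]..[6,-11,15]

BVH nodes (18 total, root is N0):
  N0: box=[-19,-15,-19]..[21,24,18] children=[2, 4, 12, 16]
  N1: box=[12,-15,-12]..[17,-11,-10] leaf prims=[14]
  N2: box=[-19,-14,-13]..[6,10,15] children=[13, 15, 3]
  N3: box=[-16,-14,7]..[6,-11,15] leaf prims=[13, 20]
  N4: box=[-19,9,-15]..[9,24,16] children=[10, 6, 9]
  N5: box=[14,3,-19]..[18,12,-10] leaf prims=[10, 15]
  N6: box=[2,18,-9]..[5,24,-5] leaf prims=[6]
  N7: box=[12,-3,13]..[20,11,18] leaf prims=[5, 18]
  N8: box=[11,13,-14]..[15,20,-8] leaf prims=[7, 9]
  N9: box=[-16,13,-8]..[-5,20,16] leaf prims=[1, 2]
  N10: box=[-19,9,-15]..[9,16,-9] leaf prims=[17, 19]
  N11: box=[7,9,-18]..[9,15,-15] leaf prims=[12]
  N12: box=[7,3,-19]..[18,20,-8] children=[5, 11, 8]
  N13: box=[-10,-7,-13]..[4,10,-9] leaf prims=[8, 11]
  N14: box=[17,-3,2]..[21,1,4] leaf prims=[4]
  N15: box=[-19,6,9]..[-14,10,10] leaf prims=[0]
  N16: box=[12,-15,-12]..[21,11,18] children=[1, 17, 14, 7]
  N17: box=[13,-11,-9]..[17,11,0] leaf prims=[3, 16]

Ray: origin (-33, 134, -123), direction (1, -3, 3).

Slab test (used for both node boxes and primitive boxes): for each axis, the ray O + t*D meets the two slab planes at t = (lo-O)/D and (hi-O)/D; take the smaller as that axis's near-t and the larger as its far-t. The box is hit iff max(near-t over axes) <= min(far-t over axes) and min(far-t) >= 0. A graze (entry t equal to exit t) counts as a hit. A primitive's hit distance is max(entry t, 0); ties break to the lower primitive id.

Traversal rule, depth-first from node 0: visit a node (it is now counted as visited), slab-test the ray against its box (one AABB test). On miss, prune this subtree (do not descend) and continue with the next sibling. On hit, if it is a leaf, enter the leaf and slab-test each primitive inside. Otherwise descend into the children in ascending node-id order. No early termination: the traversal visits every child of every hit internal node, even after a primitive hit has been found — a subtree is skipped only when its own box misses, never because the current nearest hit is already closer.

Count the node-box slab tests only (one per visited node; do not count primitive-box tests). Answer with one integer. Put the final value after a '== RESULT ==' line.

Trace the traversal:
N0 x:[14,54] y:[110/3,149/3] z:[104/3,47] -> hit [110/3,47], descend [2, 4, 12, 16]
  N2 x:[14,39] y:[124/3,148/3] z:[110/3,46] -> miss, prune
  N4 x:[14,42] y:[110/3,125/3] z:[36,139/3] -> hit [110/3,125/3], descend [6, 9, 10]
    N6 x:[35,38] y:[110/3,116/3] z:[38,118/3] -> hit [38,38] leaf, test {P6@t=38}
    N9 x:[17,28] y:[38,121/3] z:[115/3,139/3] -> miss, prune
    N10 x:[14,42] y:[118/3,125/3] z:[36,38] -> miss, prune
  N12 x:[40,51] y:[38,131/3] z:[104/3,115/3] -> miss, prune
  N16 x:[45,54] y:[41,149/3] z:[37,47] -> hit [45,47], descend [1, 7, 14, 17]
    N1 x:[45,50] y:[145/3,149/3] z:[37,113/3] -> miss, prune
    N7 x:[45,53] y:[41,137/3] z:[136/3,47] -> hit [136/3,137/3] leaf, test {P5@t=136/3, P18(miss)}
    N14 x:[50,54] y:[133/3,137/3] z:[125/3,127/3] -> miss, prune
    N17 x:[46,50] y:[41,145/3] z:[38,41] -> miss, prune

order=[0, 2, 4, 6, 9, 10, 12, 16, 1, 7, 14, 17]  |boxes|=12  |leaves|=2  hit=P6

== RESULT ==
12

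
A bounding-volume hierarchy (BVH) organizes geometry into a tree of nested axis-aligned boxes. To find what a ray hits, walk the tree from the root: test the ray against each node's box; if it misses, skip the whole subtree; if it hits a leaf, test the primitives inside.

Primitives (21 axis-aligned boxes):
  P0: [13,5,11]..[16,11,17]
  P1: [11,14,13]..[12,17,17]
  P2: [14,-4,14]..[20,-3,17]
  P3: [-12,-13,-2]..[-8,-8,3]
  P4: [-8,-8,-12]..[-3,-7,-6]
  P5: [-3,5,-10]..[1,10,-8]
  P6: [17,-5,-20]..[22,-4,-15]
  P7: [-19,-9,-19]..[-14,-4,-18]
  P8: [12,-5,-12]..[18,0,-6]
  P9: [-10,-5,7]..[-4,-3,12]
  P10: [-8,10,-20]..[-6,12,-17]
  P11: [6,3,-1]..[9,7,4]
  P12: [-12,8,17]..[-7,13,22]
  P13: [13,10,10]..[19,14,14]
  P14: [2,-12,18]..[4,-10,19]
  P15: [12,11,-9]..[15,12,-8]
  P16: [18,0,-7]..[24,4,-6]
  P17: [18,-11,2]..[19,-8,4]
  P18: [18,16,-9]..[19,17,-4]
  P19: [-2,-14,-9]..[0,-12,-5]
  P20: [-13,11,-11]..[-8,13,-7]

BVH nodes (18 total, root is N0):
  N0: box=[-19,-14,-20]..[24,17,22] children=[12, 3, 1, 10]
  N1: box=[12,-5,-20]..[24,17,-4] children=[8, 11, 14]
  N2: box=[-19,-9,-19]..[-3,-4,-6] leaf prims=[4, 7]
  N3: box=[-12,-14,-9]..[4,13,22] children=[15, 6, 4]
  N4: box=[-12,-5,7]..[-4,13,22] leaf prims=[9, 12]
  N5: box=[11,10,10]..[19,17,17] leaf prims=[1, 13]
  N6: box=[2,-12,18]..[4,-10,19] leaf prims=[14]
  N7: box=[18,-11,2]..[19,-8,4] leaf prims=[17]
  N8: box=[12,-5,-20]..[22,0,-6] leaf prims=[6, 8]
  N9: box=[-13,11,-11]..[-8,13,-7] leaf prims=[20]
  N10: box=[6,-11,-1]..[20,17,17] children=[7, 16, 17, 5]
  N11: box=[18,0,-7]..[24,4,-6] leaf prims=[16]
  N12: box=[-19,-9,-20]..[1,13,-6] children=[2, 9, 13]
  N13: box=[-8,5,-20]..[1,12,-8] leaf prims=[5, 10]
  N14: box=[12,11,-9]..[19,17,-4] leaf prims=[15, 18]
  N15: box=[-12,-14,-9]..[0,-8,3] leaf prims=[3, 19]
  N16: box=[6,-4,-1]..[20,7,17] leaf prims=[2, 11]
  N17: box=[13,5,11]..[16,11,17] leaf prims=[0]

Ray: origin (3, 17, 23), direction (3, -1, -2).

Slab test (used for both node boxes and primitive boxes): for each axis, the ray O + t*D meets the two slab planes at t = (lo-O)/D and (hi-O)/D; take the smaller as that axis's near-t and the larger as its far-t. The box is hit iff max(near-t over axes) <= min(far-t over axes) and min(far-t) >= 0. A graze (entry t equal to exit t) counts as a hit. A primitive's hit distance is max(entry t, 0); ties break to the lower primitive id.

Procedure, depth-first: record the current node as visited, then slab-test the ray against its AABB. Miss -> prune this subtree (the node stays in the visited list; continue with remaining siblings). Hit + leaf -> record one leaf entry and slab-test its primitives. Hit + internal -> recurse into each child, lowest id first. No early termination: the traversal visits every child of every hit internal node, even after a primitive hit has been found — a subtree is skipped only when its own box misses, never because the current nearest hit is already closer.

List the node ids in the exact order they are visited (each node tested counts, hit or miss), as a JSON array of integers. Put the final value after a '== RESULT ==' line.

Traverse from the root:
N0 x:[-22/3,7] y:[0,31] z:[1/2,43/2] -> hit [1/2,7], descend [1, 3, 10, 12]
  N1 x:[3,7] y:[0,22] z:[27/2,43/2] -> miss, prune
  N3 x:[-5,1/3] y:[4,31] z:[1/2,16] -> miss, prune
  N10 x:[1,17/3] y:[0,28] z:[3,12] -> hit [3,17/3], descend [5, 7, 16, 17]
    N5 x:[8/3,16/3] y:[0,7] z:[3,13/2] -> hit [3,16/3] leaf, test {P1@t=3, P13@t=9/2}
    N7 x:[5,16/3] y:[25,28] z:[19/2,21/2] -> miss, prune
    N16 x:[1,17/3] y:[10,21] z:[3,12] -> miss, prune
    N17 x:[10/3,13/3] y:[6,12] z:[3,6] -> miss, prune
  N12 x:[-22/3,-2/3] y:[4,26] z:[29/2,43/2] -> miss, prune

9 AABB tests over nodes [0, 1, 3, 10, 5, 7, 16, 17, 12]; 1 leaf entered; closest P1.

== RESULT ==
[0, 1, 3, 10, 5, 7, 16, 17, 12]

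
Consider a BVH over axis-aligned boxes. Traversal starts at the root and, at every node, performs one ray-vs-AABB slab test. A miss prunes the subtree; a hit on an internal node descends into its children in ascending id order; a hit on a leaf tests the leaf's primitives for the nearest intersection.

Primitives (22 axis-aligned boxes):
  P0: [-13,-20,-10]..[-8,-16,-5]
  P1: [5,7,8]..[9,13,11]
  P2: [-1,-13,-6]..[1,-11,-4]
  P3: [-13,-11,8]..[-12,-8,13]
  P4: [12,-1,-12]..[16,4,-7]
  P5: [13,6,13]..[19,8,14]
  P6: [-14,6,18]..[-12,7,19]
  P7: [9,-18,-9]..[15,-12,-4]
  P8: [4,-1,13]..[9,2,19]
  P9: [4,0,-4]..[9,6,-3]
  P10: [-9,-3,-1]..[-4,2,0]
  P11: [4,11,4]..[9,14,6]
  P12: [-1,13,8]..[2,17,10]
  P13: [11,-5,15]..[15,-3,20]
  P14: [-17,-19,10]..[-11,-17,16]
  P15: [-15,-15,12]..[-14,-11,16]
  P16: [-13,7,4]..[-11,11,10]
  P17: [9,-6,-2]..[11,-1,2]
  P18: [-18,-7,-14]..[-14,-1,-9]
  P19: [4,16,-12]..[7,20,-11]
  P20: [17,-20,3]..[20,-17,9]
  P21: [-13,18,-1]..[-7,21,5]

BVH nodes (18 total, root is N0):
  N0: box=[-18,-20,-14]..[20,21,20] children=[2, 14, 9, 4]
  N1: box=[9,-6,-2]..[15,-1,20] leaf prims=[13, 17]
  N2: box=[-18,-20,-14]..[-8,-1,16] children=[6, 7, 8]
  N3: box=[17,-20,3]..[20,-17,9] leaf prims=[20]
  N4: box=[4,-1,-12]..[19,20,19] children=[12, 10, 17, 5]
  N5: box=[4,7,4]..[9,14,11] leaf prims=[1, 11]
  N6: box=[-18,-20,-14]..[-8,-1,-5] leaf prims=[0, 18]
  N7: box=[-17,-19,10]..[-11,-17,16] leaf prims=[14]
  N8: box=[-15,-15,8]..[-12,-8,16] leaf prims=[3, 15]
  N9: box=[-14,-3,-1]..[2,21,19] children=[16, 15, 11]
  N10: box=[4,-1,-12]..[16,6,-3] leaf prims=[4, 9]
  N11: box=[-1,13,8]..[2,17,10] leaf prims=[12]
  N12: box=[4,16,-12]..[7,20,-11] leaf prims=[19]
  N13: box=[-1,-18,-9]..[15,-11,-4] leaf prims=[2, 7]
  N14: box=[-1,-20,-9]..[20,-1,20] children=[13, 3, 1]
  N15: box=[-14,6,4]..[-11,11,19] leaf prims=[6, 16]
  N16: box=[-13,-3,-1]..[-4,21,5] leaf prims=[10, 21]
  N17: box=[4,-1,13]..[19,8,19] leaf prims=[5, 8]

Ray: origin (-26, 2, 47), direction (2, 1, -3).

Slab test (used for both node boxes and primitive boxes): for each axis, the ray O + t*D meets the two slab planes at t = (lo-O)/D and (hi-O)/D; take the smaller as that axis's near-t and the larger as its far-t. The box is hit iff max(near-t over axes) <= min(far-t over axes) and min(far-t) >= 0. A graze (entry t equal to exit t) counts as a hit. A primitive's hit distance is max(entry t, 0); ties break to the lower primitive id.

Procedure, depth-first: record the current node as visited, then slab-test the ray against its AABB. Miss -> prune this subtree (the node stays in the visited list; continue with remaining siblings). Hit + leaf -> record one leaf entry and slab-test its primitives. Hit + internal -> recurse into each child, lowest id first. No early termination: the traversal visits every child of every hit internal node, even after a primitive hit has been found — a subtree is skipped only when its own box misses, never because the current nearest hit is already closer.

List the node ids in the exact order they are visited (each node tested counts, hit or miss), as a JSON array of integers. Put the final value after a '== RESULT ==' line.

Trace the traversal:
N0 x:[4,23] y:[-22,19] z:[9,61/3] -> hit [9,19], descend [2, 4, 9, 14]
  N2 x:[4,9] y:[-22,-3] z:[31/3,61/3] -> miss, prune
  N4 x:[15,45/2] y:[-3,18] z:[28/3,59/3] -> hit [15,18], descend [5, 10, 12, 17]
    N5 x:[15,35/2] y:[5,12] z:[12,43/3] -> miss, prune
    N10 x:[15,21] y:[-3,4] z:[50/3,59/3] -> miss, prune
    N12 x:[15,33/2] y:[14,18] z:[58/3,59/3] -> miss, prune
    N17 x:[15,45/2] y:[-3,6] z:[28/3,34/3] -> miss, prune
  N9 x:[6,14] y:[-5,19] z:[28/3,16] -> hit [28/3,14], descend [11, 15, 16]
    N11 x:[25/2,14] y:[11,15] z:[37/3,13] -> hit [25/2,13] leaf, test {P12@t=25/2}
    N15 x:[6,15/2] y:[4,9] z:[28/3,43/3] -> miss, prune
    N16 x:[13/2,11] y:[-5,19] z:[14,16] -> miss, prune
  N14 x:[25/2,23] y:[-22,-3] z:[9,56/3] -> miss, prune

Visited [0, 2, 4, 5, 10, 12, 17, 9, 11, 15, 16, 14]. Tests: 12 box, 1 leaf. Nearest: P12.

== RESULT ==
[0, 2, 4, 5, 10, 12, 17, 9, 11, 15, 16, 14]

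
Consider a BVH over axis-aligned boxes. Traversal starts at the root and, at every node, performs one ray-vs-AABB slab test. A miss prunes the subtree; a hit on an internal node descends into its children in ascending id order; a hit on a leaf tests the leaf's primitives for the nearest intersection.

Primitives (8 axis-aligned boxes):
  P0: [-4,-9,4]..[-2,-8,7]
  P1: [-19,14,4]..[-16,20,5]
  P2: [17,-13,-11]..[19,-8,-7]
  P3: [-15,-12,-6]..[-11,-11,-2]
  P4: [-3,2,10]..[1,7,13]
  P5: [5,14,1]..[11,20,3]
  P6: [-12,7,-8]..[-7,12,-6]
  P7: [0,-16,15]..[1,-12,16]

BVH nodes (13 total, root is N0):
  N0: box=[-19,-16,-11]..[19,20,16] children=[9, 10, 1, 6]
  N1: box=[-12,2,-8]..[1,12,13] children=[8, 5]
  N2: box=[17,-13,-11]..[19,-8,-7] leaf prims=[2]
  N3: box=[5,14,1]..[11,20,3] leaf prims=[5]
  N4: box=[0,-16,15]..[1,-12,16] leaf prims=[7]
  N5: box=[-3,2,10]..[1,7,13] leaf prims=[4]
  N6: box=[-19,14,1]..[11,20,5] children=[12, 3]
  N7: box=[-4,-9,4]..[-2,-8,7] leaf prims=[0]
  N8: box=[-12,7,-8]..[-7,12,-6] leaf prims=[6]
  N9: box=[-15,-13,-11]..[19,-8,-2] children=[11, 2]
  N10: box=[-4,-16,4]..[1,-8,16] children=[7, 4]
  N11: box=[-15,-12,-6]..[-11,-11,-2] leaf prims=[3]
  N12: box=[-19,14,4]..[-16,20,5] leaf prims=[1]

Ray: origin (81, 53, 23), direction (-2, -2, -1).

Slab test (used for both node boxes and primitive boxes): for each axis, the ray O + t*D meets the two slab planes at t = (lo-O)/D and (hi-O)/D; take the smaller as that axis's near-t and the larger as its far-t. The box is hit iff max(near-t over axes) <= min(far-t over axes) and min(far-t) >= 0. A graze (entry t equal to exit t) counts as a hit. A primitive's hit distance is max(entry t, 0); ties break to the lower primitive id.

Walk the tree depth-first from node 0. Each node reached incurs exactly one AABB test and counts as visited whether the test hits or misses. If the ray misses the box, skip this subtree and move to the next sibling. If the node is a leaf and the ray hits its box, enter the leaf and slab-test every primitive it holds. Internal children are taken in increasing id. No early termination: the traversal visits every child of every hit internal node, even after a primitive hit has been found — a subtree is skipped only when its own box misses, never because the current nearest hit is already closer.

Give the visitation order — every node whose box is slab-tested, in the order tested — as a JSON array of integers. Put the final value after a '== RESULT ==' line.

Traverse from the root:
N0 x:[31,50] y:[33/2,69/2] z:[7,34] -> hit [31,34], descend [1, 6, 9, 10]
  N1 x:[40,93/2] y:[41/2,51/2] z:[10,31] -> miss, prune
  N6 x:[35,50] y:[33/2,39/2] z:[18,22] -> miss, prune
  N9 x:[31,48] y:[61/2,33] z:[25,34] -> hit [31,33], descend [2, 11]
    N2 x:[31,32] y:[61/2,33] z:[30,34] -> hit [31,32] leaf, test {P2@t=31}
    N11 x:[46,48] y:[32,65/2] z:[25,29] -> miss, prune
  N10 x:[40,85/2] y:[61/2,69/2] z:[7,19] -> miss, prune

order=[0, 1, 6, 9, 2, 11, 10]  |boxes|=7  |leaves|=1  hit=P2

== RESULT ==
[0, 1, 6, 9, 2, 11, 10]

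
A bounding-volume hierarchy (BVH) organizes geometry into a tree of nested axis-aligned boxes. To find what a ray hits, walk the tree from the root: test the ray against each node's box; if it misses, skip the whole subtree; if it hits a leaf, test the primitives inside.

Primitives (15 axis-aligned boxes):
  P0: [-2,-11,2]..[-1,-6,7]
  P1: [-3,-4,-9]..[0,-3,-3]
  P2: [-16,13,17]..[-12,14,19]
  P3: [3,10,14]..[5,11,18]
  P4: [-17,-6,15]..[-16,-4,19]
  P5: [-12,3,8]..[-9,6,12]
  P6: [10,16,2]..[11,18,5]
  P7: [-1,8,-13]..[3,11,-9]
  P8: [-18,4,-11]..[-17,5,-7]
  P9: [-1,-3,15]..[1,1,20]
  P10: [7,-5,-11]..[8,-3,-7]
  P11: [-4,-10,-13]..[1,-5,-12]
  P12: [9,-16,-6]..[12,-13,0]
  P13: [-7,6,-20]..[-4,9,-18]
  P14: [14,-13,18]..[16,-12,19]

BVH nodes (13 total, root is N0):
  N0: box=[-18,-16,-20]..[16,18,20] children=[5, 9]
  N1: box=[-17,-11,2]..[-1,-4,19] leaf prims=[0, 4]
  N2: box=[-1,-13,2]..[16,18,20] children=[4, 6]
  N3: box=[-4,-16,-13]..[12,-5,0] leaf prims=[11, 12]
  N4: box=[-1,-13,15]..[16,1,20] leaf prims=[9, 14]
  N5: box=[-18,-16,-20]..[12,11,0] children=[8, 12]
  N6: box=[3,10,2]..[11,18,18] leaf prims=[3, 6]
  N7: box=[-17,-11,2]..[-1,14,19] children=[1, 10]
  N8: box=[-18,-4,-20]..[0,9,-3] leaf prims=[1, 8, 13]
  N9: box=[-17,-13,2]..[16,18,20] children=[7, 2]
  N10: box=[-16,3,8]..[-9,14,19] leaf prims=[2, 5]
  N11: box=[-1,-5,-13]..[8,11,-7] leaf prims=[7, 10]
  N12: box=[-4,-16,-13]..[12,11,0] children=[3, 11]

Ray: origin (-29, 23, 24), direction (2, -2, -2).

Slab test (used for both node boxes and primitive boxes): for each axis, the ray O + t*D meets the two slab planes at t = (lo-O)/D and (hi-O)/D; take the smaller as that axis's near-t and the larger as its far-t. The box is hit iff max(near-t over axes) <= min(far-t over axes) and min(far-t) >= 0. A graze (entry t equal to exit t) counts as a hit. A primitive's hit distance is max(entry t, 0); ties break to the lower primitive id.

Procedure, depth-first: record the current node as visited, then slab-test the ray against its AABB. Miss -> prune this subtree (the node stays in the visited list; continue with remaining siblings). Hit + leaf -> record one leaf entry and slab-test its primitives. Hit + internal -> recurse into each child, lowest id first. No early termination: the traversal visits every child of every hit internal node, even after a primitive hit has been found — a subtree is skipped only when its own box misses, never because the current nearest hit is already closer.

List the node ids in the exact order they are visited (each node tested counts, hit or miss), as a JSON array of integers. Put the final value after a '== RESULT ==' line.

Walk:
N0 x:[11/2,45/2] y:[5/2,39/2] z:[2,22] -> hit [11/2,39/2], descend [5, 9]
  N5 x:[11/2,41/2] y:[6,39/2] z:[12,22] -> hit [12,39/2], descend [8, 12]
    N8 x:[11/2,29/2] y:[7,27/2] z:[27/2,22] -> hit [27/2,27/2] leaf, test {P1@t=27/2, P8(miss), P13(miss)}
    N12 x:[25/2,41/2] y:[6,39/2] z:[12,37/2] -> hit [25/2,37/2], descend [3, 11]
      N3 x:[25/2,41/2] y:[14,39/2] z:[12,37/2] -> hit [14,37/2] leaf, test {P11(miss), P12(miss)}
      N11 x:[14,37/2] y:[6,14] z:[31/2,37/2] -> miss, prune
  N9 x:[6,45/2] y:[5/2,18] z:[2,11] -> hit [6,11], descend [2, 7]
    N2 x:[14,45/2] y:[5/2,18] z:[2,11] -> miss, prune
    N7 x:[6,14] y:[9/2,17] z:[5/2,11] -> hit [6,11], descend [1, 10]
      N1 x:[6,14] y:[27/2,17] z:[5/2,11] -> miss, prune
      N10 x:[13/2,10] y:[9/2,10] z:[5/2,8] -> hit [13/2,8] leaf, test {P2(miss), P5(miss)}

order=[0, 5, 8, 12, 3, 11, 9, 2, 7, 1, 10]  |boxes|=11  |leaves|=3  hit=P1

== RESULT ==
[0, 5, 8, 12, 3, 11, 9, 2, 7, 1, 10]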